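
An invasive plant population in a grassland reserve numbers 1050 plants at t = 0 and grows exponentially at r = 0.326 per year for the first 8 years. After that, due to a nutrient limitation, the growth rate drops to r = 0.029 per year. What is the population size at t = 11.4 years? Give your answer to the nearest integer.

15727 plants

Phase 1: N(8) = 1050·e^(0.326×8) = 1050·e^2.608 = 14250.5.
Phase 2 runs for 11.4 − 8 = 3.4 years at r = 0.029.
N(11.4) = 14250.5·e^(0.029×3.4) = 14250.5·e^0.0986 = 15727.2.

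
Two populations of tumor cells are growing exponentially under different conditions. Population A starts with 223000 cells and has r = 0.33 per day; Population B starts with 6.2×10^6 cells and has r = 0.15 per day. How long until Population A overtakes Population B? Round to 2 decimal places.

Set 223000·e^(0.33t) = 6.2×10^6·e^(0.15t).
e^((0.33 − 0.15)t) = 6.2×10^6/223000 → e^(0.18·t) = 27.803.
0.18·t = ln(27.803) = 3.3251, so t = 3.3251/0.18 = 18.473.

18.47 days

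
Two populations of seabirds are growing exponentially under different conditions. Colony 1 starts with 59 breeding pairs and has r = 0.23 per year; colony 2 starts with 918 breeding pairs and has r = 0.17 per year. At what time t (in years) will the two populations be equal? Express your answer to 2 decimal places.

Set 59·e^(0.23t) = 918·e^(0.17t).
e^((0.23 − 0.17)t) = 918/59 → e^(0.06·t) = 15.559.
0.06·t = ln(15.559) = 2.7447, so t = 2.7447/0.06 = 45.744.

45.74 years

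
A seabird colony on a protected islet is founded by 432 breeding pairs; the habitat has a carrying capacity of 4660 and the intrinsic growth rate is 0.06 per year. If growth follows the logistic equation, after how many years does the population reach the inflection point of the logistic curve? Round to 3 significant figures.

38.0 years

Logistic growth is fastest at N = K/2 = 2330.
A = (K − N₀)/N₀ = 9.787. Set K/(1 + A·e^(−rt)) = K/2 → A·e^(−rt) = 1.
e^(−0.06t) = 1/9.787 = 0.102176, so t = ln(9.787)/0.06 = 2.2811/0.06 = 38.018.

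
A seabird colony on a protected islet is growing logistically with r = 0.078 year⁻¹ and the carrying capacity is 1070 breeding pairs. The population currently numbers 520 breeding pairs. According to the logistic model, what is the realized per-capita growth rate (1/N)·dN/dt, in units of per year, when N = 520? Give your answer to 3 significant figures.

0.0401 per year

(1/N)·dN/dt = r(1 − N/K) = 0.078 × (1 − 520/1070).
= 0.078 × 0.51402 = 0.040093.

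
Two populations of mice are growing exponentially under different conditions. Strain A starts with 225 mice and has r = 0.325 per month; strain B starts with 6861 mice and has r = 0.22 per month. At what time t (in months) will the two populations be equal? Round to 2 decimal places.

32.55 months

Set 225·e^(0.325t) = 6861·e^(0.22t).
e^((0.325 − 0.22)t) = 6861/225 → e^(0.105·t) = 30.493.
0.105·t = ln(30.493) = 3.4175, so t = 3.4175/0.105 = 32.548.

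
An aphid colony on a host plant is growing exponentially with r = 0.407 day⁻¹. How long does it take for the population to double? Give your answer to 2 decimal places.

Doubling time t_d = ln(2)/r = 0.6931/0.407 = 1.7031.

1.70 days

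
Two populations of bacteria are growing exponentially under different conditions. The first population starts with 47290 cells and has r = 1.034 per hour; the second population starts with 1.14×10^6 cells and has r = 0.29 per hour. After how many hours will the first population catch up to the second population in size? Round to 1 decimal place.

Set 47290·e^(1.034t) = 1.14×10^6·e^(0.29t).
e^((1.034 − 0.29)t) = 1.14×10^6/47290 → e^(0.744·t) = 24.107.
0.744·t = ln(24.107) = 3.1825, so t = 3.1825/0.744 = 4.2775.

4.3 hours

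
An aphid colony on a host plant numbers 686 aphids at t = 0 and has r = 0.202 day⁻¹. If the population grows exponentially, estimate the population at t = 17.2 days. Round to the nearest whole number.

22143 aphids

N(t) = N₀·e^(rt) = 686 × e^(0.202×17.2) = 686 × e^3.474.
e^3.474 ≈ 32.278, so N ≈ 686 × 32.278 = 22143.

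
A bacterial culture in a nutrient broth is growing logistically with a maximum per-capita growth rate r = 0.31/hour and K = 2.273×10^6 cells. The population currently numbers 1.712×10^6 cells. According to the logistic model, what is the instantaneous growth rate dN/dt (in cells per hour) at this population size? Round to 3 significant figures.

131000 cells per hour

dN/dt = rN(1 − N/K) = 0.31 × 1.712×10^6 × (1 − 1.712×10^6/2.273×10^6).
1 − 1.712×10^6/2.273×10^6 = 0.24681; dN/dt = 0.31 × 1.712×10^6 × 0.24681 = 1.30987×10^5.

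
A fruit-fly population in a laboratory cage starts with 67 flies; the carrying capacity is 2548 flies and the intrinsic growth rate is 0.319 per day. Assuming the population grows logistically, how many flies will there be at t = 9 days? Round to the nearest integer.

823 flies

A = (K − N₀)/N₀ = (2548 − 67)/67 = 37.03.
N(t) = K/(1 + A·e^(−rt)) = 2548/(1 + 37.03×e^(−0.319×9)).
e^(−2.871) = 0.056642; denominator = 1 + 37.03×0.056642 = 3.0975.
N = 2548/3.0975 = 822.611.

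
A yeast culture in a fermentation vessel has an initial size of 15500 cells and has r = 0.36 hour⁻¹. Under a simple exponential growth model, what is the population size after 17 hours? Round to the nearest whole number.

7050403 cells

N(t) = N₀·e^(rt) = 15500 × e^(0.36×17) = 15500 × e^6.12.
e^6.12 ≈ 454.86, so N ≈ 15500 × 454.86 = 7.050403×10^6.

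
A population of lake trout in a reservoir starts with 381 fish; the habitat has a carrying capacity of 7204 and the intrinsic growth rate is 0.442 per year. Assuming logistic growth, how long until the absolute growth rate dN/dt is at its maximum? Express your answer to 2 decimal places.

6.53 years

Logistic growth is fastest at N = K/2 = 3602.
A = (K − N₀)/N₀ = 17.908. Set K/(1 + A·e^(−rt)) = K/2 → A·e^(−rt) = 1.
e^(−0.442t) = 1/17.908 = 0.0558405, so t = ln(17.908)/0.442 = 2.8853/0.442 = 6.5277.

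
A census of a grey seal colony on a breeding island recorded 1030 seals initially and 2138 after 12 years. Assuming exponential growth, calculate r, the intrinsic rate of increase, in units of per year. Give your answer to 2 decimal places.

From N(t) = N₀·e^(rt): e^(r·12) = 2138/1030 = 2.0757.
r·12 = ln(2.0757) = 0.73031, so r = 0.73031/12 = 0.060859.

0.06 per year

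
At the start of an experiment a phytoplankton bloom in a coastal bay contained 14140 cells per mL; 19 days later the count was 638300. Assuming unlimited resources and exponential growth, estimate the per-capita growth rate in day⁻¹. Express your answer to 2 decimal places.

From N(t) = N₀·e^(rt): e^(r·19) = 638300/14140 = 45.141.
r·19 = ln(45.141) = 3.8098, so r = 3.8098/19 = 0.20052.

0.20 per day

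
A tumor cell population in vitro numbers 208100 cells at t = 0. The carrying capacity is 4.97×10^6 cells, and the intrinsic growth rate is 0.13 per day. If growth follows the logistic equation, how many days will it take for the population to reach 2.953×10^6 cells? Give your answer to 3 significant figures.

27.0 days

A = (K − N₀)/N₀ = (4.97×10^6 − 208100)/208100 = 22.883.
Solve 4.97×10^6/(1 + 22.883·e^(−0.13t)) = 2.953×10^6: 1 + 22.883·e^(−0.13t) = 1.683, so e^(−0.13t) = 0.0298493.
−0.13·t = ln(0.0298493) = -3.5116, so t = 3.5116/0.13 = 27.012.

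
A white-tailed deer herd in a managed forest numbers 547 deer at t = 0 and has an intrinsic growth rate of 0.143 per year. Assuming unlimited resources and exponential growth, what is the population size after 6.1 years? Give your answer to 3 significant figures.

1310 deer

N(t) = N₀·e^(rt) = 547 × e^(0.143×6.1) = 547 × e^0.8723.
e^0.8723 ≈ 2.3924, so N ≈ 547 × 2.3924 = 1308.65.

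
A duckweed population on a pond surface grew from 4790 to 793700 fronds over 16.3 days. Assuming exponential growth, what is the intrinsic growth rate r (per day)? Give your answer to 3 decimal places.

From N(t) = N₀·e^(rt): e^(r·16.3) = 793700/4790 = 165.7.
r·16.3 = ln(165.7) = 5.1102, so r = 5.1102/16.3 = 0.31351.

0.314 per day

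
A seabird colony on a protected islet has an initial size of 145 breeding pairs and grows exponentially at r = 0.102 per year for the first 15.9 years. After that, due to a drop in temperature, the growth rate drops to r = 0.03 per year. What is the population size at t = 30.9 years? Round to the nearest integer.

1151 breeding pairs

Phase 1: N(15.9) = 145·e^(0.102×15.9) = 145·e^1.622 = 734.018.
Phase 2 runs for 30.9 − 15.9 = 15 years at r = 0.03.
N(30.9) = 734.018·e^(0.03×15) = 734.018·e^0.45 = 1151.17.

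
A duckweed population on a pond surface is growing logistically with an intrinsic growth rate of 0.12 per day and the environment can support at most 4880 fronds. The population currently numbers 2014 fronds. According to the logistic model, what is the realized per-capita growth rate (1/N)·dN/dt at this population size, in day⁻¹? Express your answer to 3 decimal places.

0.070 per day

(1/N)·dN/dt = r(1 − N/K) = 0.12 × (1 − 2014/4880).
= 0.12 × 0.5873 = 0.070475.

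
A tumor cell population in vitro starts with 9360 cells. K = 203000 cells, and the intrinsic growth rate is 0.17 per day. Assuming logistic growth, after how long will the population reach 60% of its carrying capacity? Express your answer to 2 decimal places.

A = (K − N₀)/N₀ = (203000 − 9360)/9360 = 20.688.
Solve 203000/(1 + 20.688·e^(−0.17t)) = 121800: 1 + 20.688·e^(−0.17t) = 1.6667, so e^(−0.17t) = 0.0322247.
−0.17·t = ln(0.0322247) = -3.435, so t = 3.435/0.17 = 20.206.

20.21 days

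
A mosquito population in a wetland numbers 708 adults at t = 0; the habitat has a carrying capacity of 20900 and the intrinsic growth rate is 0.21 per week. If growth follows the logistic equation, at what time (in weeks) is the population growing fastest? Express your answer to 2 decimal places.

15.96 weeks

Logistic growth is fastest at N = K/2 = 10450.
A = (K − N₀)/N₀ = 28.52. Set K/(1 + A·e^(−rt)) = K/2 → A·e^(−rt) = 1.
e^(−0.21t) = 1/28.52 = 0.0350634, so t = ln(28.52)/0.21 = 3.3506/0.21 = 15.955.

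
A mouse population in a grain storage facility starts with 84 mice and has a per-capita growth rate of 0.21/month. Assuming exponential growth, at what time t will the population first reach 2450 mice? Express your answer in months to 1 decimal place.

Set N₀·e^(rt) = 2450: e^(0.21·t) = 2450/84 = 29.167.
0.21·t = ln(29.167) = 3.373, so t = 3.373/0.21 = 16.062.

16.1 months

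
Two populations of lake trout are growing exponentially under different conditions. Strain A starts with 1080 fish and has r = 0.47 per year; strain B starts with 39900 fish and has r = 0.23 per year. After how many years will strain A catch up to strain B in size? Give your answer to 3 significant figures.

15.0 years

Set 1080·e^(0.47t) = 39900·e^(0.23t).
e^((0.47 − 0.23)t) = 39900/1080 → e^(0.24·t) = 36.944.
0.24·t = ln(36.944) = 3.6094, so t = 3.6094/0.24 = 15.039.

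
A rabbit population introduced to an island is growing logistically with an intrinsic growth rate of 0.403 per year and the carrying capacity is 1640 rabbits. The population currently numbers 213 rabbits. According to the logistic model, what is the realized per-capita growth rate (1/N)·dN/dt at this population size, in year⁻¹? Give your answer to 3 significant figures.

(1/N)·dN/dt = r(1 − N/K) = 0.403 × (1 − 213/1640).
= 0.403 × 0.87012 = 0.35066.

0.351 per year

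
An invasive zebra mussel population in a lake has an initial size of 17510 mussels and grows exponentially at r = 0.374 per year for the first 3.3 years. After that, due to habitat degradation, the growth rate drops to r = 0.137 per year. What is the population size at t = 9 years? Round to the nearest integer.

131351 mussels

Phase 1: N(3.3) = 17510·e^(0.374×3.3) = 17510·e^1.234 = 60157.9.
Phase 2 runs for 9 − 3.3 = 5.7 years at r = 0.137.
N(9) = 60157.9·e^(0.137×5.7) = 60157.9·e^0.7809 = 131351.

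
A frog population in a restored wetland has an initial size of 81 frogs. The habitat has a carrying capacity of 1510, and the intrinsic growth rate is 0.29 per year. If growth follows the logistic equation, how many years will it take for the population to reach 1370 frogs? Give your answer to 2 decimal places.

17.76 years

A = (K − N₀)/N₀ = (1510 − 81)/81 = 17.642.
Solve 1510/(1 + 17.642·e^(−0.29t)) = 1370: 1 + 17.642·e^(−0.29t) = 1.1022, so e^(−0.29t) = 0.00579242.
−0.29·t = ln(0.00579242) = -5.1512, so t = 5.1512/0.29 = 17.763.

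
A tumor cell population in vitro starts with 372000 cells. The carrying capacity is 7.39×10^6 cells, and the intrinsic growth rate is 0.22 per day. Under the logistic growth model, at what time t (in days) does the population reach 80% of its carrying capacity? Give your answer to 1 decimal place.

A = (K − N₀)/N₀ = (7.39×10^6 − 372000)/372000 = 18.866.
Solve 7.39×10^6/(1 + 18.866·e^(−0.22t)) = 5.912×10^6: 1 + 18.866·e^(−0.22t) = 1.25, so e^(−0.22t) = 0.0132516.
−0.22·t = ln(0.0132516) = -4.3236, so t = 4.3236/0.22 = 19.653.

19.7 days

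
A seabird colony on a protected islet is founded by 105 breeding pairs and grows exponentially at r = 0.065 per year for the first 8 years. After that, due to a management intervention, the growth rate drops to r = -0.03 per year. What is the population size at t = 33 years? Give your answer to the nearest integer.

83 breeding pairs

Phase 1: N(8) = 105·e^(0.065×8) = 105·e^0.52 = 176.613.
Phase 2 runs for 33 − 8 = 25 years at r = -0.03.
N(33) = 176.613·e^(-0.03×25) = 176.613·e^-0.75 = 83.426.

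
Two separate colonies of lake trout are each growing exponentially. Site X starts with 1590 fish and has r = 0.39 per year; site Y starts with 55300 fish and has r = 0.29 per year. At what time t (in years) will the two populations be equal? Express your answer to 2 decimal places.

Set 1590·e^(0.39t) = 55300·e^(0.29t).
e^((0.39 − 0.29)t) = 55300/1590 → e^(0.1·t) = 34.78.
0.1·t = ln(34.78) = 3.549, so t = 3.549/0.1 = 35.49.

35.49 years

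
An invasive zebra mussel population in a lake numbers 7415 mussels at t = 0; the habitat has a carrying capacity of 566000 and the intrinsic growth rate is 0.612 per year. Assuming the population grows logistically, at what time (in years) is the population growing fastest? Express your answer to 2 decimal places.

7.06 years

Logistic growth is fastest at N = K/2 = 283000.
A = (K − N₀)/N₀ = 75.332. Set K/(1 + A·e^(−rt)) = K/2 → A·e^(−rt) = 1.
e^(−0.612t) = 1/75.332 = 0.0132746, so t = ln(75.332)/0.612 = 4.3219/0.612 = 7.0619.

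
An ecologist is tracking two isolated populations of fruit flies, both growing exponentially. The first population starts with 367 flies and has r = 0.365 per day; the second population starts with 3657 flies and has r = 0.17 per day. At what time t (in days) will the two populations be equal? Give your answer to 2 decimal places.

11.79 days

Set 367·e^(0.365t) = 3657·e^(0.17t).
e^((0.365 − 0.17)t) = 3657/367 → e^(0.195·t) = 9.9646.
0.195·t = ln(9.9646) = 2.299, so t = 2.299/0.195 = 11.79.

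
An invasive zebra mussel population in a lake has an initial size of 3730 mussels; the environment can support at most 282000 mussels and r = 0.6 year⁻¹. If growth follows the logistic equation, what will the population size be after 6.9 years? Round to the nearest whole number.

A = (K − N₀)/N₀ = (282000 − 3730)/3730 = 74.603.
N(t) = K/(1 + A·e^(−rt)) = 282000/(1 + 74.603×e^(−0.6×6.9)).
e^(−4.14) = 0.015923; denominator = 1 + 74.603×0.015923 = 2.1879.
N = 282000/2.1879 = 128891.

128891 mussels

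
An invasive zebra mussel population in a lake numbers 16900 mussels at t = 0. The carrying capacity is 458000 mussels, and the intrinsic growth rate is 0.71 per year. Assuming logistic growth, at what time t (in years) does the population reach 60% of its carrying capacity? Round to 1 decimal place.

5.2 years

A = (K − N₀)/N₀ = (458000 − 16900)/16900 = 26.101.
Solve 458000/(1 + 26.101·e^(−0.71t)) = 274800: 1 + 26.101·e^(−0.71t) = 1.6667, so e^(−0.71t) = 0.0255422.
−0.71·t = ln(0.0255422) = -3.6674, so t = 3.6674/0.71 = 5.1654.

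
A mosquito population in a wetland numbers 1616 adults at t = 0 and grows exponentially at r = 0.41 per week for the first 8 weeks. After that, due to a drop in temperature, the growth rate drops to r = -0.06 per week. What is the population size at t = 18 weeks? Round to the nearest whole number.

Phase 1: N(8) = 1616·e^(0.41×8) = 1616·e^3.28 = 42946.4.
Phase 2 runs for 18 − 8 = 10 weeks at r = -0.06.
N(18) = 42946.4·e^(-0.06×10) = 42946.4·e^-0.6 = 23569.5.

23570 adults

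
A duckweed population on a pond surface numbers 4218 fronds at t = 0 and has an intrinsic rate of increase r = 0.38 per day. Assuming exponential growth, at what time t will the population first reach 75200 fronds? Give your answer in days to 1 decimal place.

Set N₀·e^(rt) = 75200: e^(0.38·t) = 75200/4218 = 17.828.
0.38·t = ln(17.828) = 2.8808, so t = 2.8808/0.38 = 7.581.

7.6 days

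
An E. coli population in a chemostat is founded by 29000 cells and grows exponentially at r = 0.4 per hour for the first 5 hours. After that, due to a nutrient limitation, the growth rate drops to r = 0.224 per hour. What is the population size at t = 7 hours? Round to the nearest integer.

335391 cells

Phase 1: N(5) = 29000·e^(0.4×5) = 29000·e^2 = 214283.
Phase 2 runs for 7 − 5 = 2 hours at r = 0.224.
N(7) = 214283·e^(0.224×2) = 214283·e^0.448 = 335391.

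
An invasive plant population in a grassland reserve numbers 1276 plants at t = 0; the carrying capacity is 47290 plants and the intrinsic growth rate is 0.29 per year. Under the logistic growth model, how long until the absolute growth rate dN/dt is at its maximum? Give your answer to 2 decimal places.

Logistic growth is fastest at N = K/2 = 23645.
A = (K − N₀)/N₀ = 36.061. Set K/(1 + A·e^(−rt)) = K/2 → A·e^(−rt) = 1.
e^(−0.29t) = 1/36.061 = 0.0277307, so t = ln(36.061)/0.29 = 3.5852/0.29 = 12.363.

12.36 years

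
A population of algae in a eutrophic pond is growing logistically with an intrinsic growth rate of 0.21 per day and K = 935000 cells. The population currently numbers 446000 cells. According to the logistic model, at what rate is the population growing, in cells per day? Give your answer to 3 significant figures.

49000 cells per day

dN/dt = rN(1 − N/K) = 0.21 × 446000 × (1 − 446000/935000).
1 − 446000/935000 = 0.52299; dN/dt = 0.21 × 446000 × 0.52299 = 48984.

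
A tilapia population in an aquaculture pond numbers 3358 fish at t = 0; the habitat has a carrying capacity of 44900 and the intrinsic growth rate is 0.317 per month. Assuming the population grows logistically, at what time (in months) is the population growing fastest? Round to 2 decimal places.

Logistic growth is fastest at N = K/2 = 22450.
A = (K − N₀)/N₀ = 12.371. Set K/(1 + A·e^(−rt)) = K/2 → A·e^(−rt) = 1.
e^(−0.317t) = 1/12.371 = 0.0808339, so t = ln(12.371)/0.317 = 2.5154/0.317 = 7.9349.

7.93 months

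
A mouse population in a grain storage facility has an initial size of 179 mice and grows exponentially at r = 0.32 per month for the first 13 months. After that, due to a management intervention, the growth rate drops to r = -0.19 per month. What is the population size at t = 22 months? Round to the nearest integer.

Phase 1: N(13) = 179·e^(0.32×13) = 179·e^4.16 = 11468.8.
Phase 2 runs for 22 − 13 = 9 months at r = -0.19.
N(22) = 11468.8·e^(-0.19×9) = 11468.8·e^-1.71 = 2074.31.

2074 mice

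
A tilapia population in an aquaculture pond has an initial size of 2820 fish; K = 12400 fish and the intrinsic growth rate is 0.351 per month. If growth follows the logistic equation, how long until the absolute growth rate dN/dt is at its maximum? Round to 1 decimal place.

3.5 months

Logistic growth is fastest at N = K/2 = 6200.
A = (K − N₀)/N₀ = 3.3972. Set K/(1 + A·e^(−rt)) = K/2 → A·e^(−rt) = 1.
e^(−0.351t) = 1/3.3972 = 0.294363, so t = ln(3.3972)/0.351 = 1.2229/0.351 = 3.4842.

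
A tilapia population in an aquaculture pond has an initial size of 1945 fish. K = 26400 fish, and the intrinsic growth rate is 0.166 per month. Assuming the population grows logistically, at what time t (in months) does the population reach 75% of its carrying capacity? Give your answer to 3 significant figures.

A = (K − N₀)/N₀ = (26400 − 1945)/1945 = 12.573.
Solve 26400/(1 + 12.573·e^(−0.166t)) = 19800: 1 + 12.573·e^(−0.166t) = 1.3333, so e^(−0.166t) = 0.0265113.
−0.166·t = ln(0.0265113) = -3.6302, so t = 3.6302/0.166 = 21.869.

21.9 months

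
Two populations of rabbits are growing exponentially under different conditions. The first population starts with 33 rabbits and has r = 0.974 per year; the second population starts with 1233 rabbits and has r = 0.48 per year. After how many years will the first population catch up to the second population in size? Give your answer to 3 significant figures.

Set 33·e^(0.974t) = 1233·e^(0.48t).
e^((0.974 − 0.48)t) = 1233/33 → e^(0.494·t) = 37.364.
0.494·t = ln(37.364) = 3.6207, so t = 3.6207/0.494 = 7.3293.

7.33 years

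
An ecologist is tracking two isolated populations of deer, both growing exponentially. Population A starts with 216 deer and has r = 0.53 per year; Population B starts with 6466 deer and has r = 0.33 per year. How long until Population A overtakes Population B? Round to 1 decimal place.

17.0 years

Set 216·e^(0.53t) = 6466·e^(0.33t).
e^((0.53 − 0.33)t) = 6466/216 → e^(0.2·t) = 29.935.
0.2·t = ln(29.935) = 3.399, so t = 3.399/0.2 = 16.995.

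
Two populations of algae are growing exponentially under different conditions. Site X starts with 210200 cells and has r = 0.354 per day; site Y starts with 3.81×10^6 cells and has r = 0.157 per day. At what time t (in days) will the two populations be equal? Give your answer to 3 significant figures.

Set 210200·e^(0.354t) = 3.81×10^6·e^(0.157t).
e^((0.354 − 0.157)t) = 3.81×10^6/210200 → e^(0.197·t) = 18.126.
0.197·t = ln(18.126) = 2.8973, so t = 2.8973/0.197 = 14.707.

14.7 days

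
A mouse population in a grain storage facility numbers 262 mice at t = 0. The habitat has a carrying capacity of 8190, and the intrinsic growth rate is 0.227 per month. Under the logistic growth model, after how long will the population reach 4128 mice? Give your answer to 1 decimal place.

A = (K − N₀)/N₀ = (8190 − 262)/262 = 30.26.
Solve 8190/(1 + 30.26·e^(−0.227t)) = 4128: 1 + 30.26·e^(−0.227t) = 1.984, so e^(−0.227t) = 0.0325191.
−0.227·t = ln(0.0325191) = -3.4259, so t = 3.4259/0.227 = 15.092.

15.1 months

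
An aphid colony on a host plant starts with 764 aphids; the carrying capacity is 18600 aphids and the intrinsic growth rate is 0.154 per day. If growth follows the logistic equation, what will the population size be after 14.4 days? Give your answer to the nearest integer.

A = (K − N₀)/N₀ = (18600 − 764)/764 = 23.346.
N(t) = K/(1 + A·e^(−rt)) = 18600/(1 + 23.346×e^(−0.154×14.4)).
e^(−2.218) = 0.10887; denominator = 1 + 23.346×0.10887 = 3.5416.
N = 18600/3.5416 = 5251.82.

5252 aphids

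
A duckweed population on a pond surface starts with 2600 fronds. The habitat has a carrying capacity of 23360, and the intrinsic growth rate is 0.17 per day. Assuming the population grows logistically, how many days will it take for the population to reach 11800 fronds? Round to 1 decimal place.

12.3 days

A = (K − N₀)/N₀ = (23360 − 2600)/2600 = 7.9846.
Solve 23360/(1 + 7.9846·e^(−0.17t)) = 11800: 1 + 7.9846·e^(−0.17t) = 1.9797, so e^(−0.17t) = 0.122694.
−0.17·t = ln(0.122694) = -2.0981, so t = 2.0981/0.17 = 12.342.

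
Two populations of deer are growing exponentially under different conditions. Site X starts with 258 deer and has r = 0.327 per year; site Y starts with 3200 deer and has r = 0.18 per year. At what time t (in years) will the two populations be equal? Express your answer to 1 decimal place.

Set 258·e^(0.327t) = 3200·e^(0.18t).
e^((0.327 − 0.18)t) = 3200/258 → e^(0.147·t) = 12.403.
0.147·t = ln(12.403) = 2.5179, so t = 2.5179/0.147 = 17.129.

17.1 years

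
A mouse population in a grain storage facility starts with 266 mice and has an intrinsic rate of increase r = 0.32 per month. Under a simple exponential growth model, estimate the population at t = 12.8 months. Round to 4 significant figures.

15990 mice

N(t) = N₀·e^(rt) = 266 × e^(0.32×12.8) = 266 × e^4.096.
e^4.096 ≈ 60.099, so N ≈ 266 × 60.099 = 15986.4.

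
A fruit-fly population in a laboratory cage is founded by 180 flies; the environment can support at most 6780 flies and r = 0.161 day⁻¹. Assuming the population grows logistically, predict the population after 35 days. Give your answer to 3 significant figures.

A = (K − N₀)/N₀ = (6780 − 180)/180 = 36.667.
N(t) = K/(1 + A·e^(−rt)) = 6780/(1 + 36.667×e^(−0.161×35)).
e^(−5.635) = 0.0035707; denominator = 1 + 36.667×0.0035707 = 1.1309.
N = 6780/1.1309 = 5995.09.

6000 flies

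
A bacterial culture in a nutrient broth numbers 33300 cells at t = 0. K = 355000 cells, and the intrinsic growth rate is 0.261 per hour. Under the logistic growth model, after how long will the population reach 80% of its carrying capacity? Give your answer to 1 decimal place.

A = (K − N₀)/N₀ = (355000 − 33300)/33300 = 9.6607.
Solve 355000/(1 + 9.6607·e^(−0.261t)) = 284000: 1 + 9.6607·e^(−0.261t) = 1.25, so e^(−0.261t) = 0.0258781.
−0.261·t = ln(0.0258781) = -3.6544, so t = 3.6544/0.261 = 14.001.

14.0 hours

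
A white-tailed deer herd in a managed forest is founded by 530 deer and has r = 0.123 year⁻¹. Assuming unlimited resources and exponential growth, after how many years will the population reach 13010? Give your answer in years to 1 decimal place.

26.0 years

Set N₀·e^(rt) = 13010: e^(0.123·t) = 13010/530 = 24.547.
0.123·t = ln(24.547) = 3.2006, so t = 3.2006/0.123 = 26.021.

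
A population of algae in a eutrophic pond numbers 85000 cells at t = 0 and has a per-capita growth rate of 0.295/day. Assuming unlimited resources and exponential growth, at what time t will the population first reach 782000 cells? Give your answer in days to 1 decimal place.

7.5 days

Set N₀·e^(rt) = 782000: e^(0.295·t) = 782000/85000 = 9.2.
0.295·t = ln(9.2) = 2.2192, so t = 2.2192/0.295 = 7.5227.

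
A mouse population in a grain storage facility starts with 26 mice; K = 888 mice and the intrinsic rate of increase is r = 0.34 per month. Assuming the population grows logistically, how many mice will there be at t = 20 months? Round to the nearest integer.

A = (K − N₀)/N₀ = (888 − 26)/26 = 33.154.
N(t) = K/(1 + A·e^(−rt)) = 888/(1 + 33.154×e^(−0.34×20)).
e^(−6.8) = 0.0011138; denominator = 1 + 33.154×0.0011138 = 1.0369.
N = 888/1.0369 = 856.377.

856 mice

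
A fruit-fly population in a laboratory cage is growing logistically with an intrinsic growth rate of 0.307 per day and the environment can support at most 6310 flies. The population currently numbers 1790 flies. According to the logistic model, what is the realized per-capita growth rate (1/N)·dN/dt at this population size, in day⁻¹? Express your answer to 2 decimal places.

(1/N)·dN/dt = r(1 − N/K) = 0.307 × (1 − 1790/6310).
= 0.307 × 0.71632 = 0.21991.

0.22 per day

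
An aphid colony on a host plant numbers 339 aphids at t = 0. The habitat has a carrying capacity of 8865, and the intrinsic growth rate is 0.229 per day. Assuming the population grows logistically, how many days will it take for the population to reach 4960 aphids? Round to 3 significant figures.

A = (K − N₀)/N₀ = (8865 − 339)/339 = 25.15.
Solve 8865/(1 + 25.15·e^(−0.229t)) = 4960: 1 + 25.15·e^(−0.229t) = 1.7873, so e^(−0.229t) = 0.0313036.
−0.229·t = ln(0.0313036) = -3.464, so t = 3.464/0.229 = 15.127.

15.1 days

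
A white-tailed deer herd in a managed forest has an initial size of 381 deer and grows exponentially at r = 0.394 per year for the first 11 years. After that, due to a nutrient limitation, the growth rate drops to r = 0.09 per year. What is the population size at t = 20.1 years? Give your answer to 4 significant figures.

65890 deer

Phase 1: N(11) = 381·e^(0.394×11) = 381·e^4.334 = 29050.7.
Phase 2 runs for 20.1 − 11 = 9.1 years at r = 0.09.
N(20.1) = 29050.7·e^(0.09×9.1) = 29050.7·e^0.819 = 65893.8.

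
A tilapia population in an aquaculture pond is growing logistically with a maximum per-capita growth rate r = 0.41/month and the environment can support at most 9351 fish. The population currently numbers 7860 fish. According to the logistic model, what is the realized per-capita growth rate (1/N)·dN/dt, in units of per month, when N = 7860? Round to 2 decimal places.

0.07 per month

(1/N)·dN/dt = r(1 − N/K) = 0.41 × (1 − 7860/9351).
= 0.41 × 0.15945 = 0.065374.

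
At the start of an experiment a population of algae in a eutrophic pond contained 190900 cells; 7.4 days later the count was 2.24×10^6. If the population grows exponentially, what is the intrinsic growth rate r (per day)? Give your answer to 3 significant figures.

From N(t) = N₀·e^(rt): e^(r·7.4) = 2.24×10^6/190900 = 11.734.
r·7.4 = ln(11.734) = 2.4625, so r = 2.4625/7.4 = 0.33277.

0.333 per day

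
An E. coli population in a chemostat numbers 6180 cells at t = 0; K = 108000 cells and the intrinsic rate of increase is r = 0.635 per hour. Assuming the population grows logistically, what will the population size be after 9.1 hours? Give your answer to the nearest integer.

A = (K − N₀)/N₀ = (108000 − 6180)/6180 = 16.476.
N(t) = K/(1 + A·e^(−rt)) = 108000/(1 + 16.476×e^(−0.635×9.1)).
e^(−5.779) = 0.0030934; denominator = 1 + 16.476×0.0030934 = 1.051.
N = 108000/1.051 = 102763.

102763 cells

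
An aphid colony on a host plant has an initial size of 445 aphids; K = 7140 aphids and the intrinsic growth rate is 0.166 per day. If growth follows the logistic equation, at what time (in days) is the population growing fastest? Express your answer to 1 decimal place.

Logistic growth is fastest at N = K/2 = 3570.
A = (K − N₀)/N₀ = 15.045. Set K/(1 + A·e^(−rt)) = K/2 → A·e^(−rt) = 1.
e^(−0.166t) = 1/15.045 = 0.0664675, so t = ln(15.045)/0.166 = 2.711/0.166 = 16.332.

16.3 days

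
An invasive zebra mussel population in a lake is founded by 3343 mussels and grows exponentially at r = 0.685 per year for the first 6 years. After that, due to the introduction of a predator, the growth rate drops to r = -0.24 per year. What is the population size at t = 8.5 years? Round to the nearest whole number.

111818 mussels

Phase 1: N(6) = 3343·e^(0.685×6) = 3343·e^4.11 = 203745.
Phase 2 runs for 8.5 − 6 = 2.5 years at r = -0.24.
N(8.5) = 203745·e^(-0.24×2.5) = 203745·e^-0.6 = 111818.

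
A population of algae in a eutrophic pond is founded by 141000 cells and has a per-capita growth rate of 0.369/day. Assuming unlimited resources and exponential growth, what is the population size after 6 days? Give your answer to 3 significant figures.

1290000 cells

N(t) = N₀·e^(rt) = 141000 × e^(0.369×6) = 141000 × e^2.214.
e^2.214 ≈ 9.1523, so N ≈ 141000 × 9.1523 = 1.290468×10^6.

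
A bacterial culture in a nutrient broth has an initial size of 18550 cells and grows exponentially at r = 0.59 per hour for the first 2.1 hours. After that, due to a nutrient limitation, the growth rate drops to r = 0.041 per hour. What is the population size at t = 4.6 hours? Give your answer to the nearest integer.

70950 cells

Phase 1: N(2.1) = 18550·e^(0.59×2.1) = 18550·e^1.239 = 64037.6.
Phase 2 runs for 4.6 − 2.1 = 2.5 hours at r = 0.041.
N(4.6) = 64037.6·e^(0.041×2.5) = 64037.6·e^0.1025 = 70949.6.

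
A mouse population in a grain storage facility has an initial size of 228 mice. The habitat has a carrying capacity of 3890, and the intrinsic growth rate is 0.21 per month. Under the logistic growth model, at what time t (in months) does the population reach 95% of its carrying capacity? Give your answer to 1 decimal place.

A = (K − N₀)/N₀ = (3890 − 228)/228 = 16.061.
Solve 3890/(1 + 16.061·e^(−0.21t)) = 3695.5: 1 + 16.061·e^(−0.21t) = 1.0526, so e^(−0.21t) = 0.0032769.
−0.21·t = ln(0.0032769) = -5.7209, so t = 5.7209/0.21 = 27.242.

27.2 months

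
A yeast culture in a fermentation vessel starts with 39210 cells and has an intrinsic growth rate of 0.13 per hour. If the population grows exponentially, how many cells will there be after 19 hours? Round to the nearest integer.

N(t) = N₀·e^(rt) = 39210 × e^(0.13×19) = 39210 × e^2.47.
e^2.47 ≈ 11.822, so N ≈ 39210 × 11.822 = 463558.

463558 cells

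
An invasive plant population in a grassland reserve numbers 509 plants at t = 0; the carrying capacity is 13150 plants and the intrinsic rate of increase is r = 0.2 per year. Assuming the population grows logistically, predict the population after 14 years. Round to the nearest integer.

5239 plants

A = (K − N₀)/N₀ = (13150 − 509)/509 = 24.835.
N(t) = K/(1 + A·e^(−rt)) = 13150/(1 + 24.835×e^(−0.2×14)).
e^(−2.8) = 0.06081; denominator = 1 + 24.835×0.06081 = 2.5102.
N = 13150/2.5102 = 5238.59.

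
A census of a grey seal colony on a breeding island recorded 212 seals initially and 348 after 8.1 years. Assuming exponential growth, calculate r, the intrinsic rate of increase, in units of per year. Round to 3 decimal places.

From N(t) = N₀·e^(rt): e^(r·8.1) = 348/212 = 1.6415.
r·8.1 = ln(1.6415) = 0.49562, so r = 0.49562/8.1 = 0.061187.

0.061 per year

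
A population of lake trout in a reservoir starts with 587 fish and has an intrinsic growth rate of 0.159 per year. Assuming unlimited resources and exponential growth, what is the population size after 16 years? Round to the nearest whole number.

7473 fish

N(t) = N₀·e^(rt) = 587 × e^(0.159×16) = 587 × e^2.544.
e^2.544 ≈ 12.73, so N ≈ 587 × 12.73 = 7472.8.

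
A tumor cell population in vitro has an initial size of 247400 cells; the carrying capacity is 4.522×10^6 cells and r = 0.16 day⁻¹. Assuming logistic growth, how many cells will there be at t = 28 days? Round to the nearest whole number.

3781506 cells

A = (K − N₀)/N₀ = (4.522×10^6 − 247400)/247400 = 17.278.
N(t) = K/(1 + A·e^(−rt)) = 4.522×10^6/(1 + 17.278×e^(−0.16×28)).
e^(−4.48) = 0.011333; denominator = 1 + 17.278×0.011333 = 1.1958.
N = 4.522×10^6/1.1958 = 3.781506×10^6.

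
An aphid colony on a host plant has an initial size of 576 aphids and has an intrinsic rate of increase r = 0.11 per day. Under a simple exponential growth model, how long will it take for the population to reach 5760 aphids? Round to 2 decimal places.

Set N₀·e^(rt) = 5760: e^(0.11·t) = 5760/576 = 10.
0.11·t = ln(10) = 2.3026, so t = 2.3026/0.11 = 20.933.

20.93 days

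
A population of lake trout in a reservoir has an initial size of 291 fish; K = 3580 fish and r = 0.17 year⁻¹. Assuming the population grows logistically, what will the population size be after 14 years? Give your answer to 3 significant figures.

1750 fish

A = (K − N₀)/N₀ = (3580 − 291)/291 = 11.302.
N(t) = K/(1 + A·e^(−rt)) = 3580/(1 + 11.302×e^(−0.17×14)).
e^(−2.38) = 0.092551; denominator = 1 + 11.302×0.092551 = 2.046.
N = 3580/2.046 = 1749.72.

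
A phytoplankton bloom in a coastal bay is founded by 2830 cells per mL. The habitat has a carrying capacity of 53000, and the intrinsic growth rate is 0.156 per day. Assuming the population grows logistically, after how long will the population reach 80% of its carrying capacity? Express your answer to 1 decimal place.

27.3 days

A = (K − N₀)/N₀ = (53000 − 2830)/2830 = 17.728.
Solve 53000/(1 + 17.728·e^(−0.156t)) = 42400: 1 + 17.728·e^(−0.156t) = 1.25, so e^(−0.156t) = 0.0141021.
−0.156·t = ln(0.0141021) = -4.2614, so t = 4.2614/0.156 = 27.317.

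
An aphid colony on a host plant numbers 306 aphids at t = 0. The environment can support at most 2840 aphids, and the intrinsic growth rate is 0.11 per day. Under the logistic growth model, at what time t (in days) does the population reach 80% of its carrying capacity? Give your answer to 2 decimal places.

31.82 days

A = (K − N₀)/N₀ = (2840 − 306)/306 = 8.281.
Solve 2840/(1 + 8.281·e^(−0.11t)) = 2272: 1 + 8.281·e^(−0.11t) = 1.25, so e^(−0.11t) = 0.0301894.
−0.11·t = ln(0.0301894) = -3.5003, so t = 3.5003/0.11 = 31.821.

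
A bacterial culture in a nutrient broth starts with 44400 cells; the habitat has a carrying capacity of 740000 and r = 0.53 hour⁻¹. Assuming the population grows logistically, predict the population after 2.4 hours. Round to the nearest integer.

137268 cells

A = (K − N₀)/N₀ = (740000 − 44400)/44400 = 15.667.
N(t) = K/(1 + A·e^(−rt)) = 740000/(1 + 15.667×e^(−0.53×2.4)).
e^(−1.272) = 0.28027; denominator = 1 + 15.667×0.28027 = 5.3909.
N = 740000/5.3909 = 137268.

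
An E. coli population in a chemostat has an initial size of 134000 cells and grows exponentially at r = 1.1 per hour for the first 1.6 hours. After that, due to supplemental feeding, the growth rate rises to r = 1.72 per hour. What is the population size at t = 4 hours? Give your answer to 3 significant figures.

Phase 1: N(1.6) = 134000·e^(1.1×1.6) = 134000·e^1.76 = 778867.
Phase 2 runs for 4 − 1.6 = 2.4 hours at r = 1.72.
N(4) = 778867·e^(1.72×2.4) = 778867·e^4.128 = 4.833155×10^7.

48300000 cells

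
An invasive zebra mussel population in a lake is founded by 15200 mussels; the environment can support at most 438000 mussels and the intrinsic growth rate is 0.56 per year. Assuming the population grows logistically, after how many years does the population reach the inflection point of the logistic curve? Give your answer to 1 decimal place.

Logistic growth is fastest at N = K/2 = 219000.
A = (K − N₀)/N₀ = 27.816. Set K/(1 + A·e^(−rt)) = K/2 → A·e^(−rt) = 1.
e^(−0.56t) = 1/27.816 = 0.0359508, so t = ln(27.816)/0.56 = 3.3256/0.56 = 5.9386.

5.9 years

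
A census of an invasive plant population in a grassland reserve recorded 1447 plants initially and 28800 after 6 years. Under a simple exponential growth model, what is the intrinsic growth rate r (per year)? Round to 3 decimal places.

From N(t) = N₀·e^(rt): e^(r·6) = 28800/1447 = 19.903.
r·6 = ln(19.903) = 2.9909, so r = 2.9909/6 = 0.49848.

0.498 per year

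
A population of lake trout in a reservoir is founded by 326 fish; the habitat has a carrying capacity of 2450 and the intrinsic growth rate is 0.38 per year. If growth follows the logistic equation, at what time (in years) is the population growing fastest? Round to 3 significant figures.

Logistic growth is fastest at N = K/2 = 1225.
A = (K − N₀)/N₀ = 6.5153. Set K/(1 + A·e^(−rt)) = K/2 → A·e^(−rt) = 1.
e^(−0.38t) = 1/6.5153 = 0.153484, so t = ln(6.5153)/0.38 = 1.8742/0.38 = 4.932.

4.93 years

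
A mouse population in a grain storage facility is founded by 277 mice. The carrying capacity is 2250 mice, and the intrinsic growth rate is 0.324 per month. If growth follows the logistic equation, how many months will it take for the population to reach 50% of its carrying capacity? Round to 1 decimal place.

A = (K − N₀)/N₀ = (2250 − 277)/277 = 7.1227.
Solve 2250/(1 + 7.1227·e^(−0.324t)) = 1125: 1 + 7.1227·e^(−0.324t) = 2, so e^(−0.324t) = 0.140395.
−0.324·t = ln(0.140395) = -1.9633, so t = 1.9633/0.324 = 6.0595.

6.1 months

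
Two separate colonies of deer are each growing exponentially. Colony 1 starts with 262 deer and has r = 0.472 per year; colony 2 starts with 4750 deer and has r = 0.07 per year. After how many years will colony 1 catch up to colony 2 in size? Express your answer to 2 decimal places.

Set 262·e^(0.472t) = 4750·e^(0.07t).
e^((0.472 − 0.07)t) = 4750/262 → e^(0.402·t) = 18.13.
0.402·t = ln(18.13) = 2.8976, so t = 2.8976/0.402 = 7.2078.

7.21 years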